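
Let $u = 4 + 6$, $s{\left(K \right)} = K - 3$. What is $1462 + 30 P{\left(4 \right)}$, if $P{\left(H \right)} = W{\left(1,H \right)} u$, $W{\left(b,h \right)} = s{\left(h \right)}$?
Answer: $1762$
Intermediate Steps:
$s{\left(K \right)} = -3 + K$
$W{\left(b,h \right)} = -3 + h$
$u = 10$
$P{\left(H \right)} = -30 + 10 H$ ($P{\left(H \right)} = \left(-3 + H\right) 10 = -30 + 10 H$)
$1462 + 30 P{\left(4 \right)} = 1462 + 30 \left(-30 + 10 \cdot 4\right) = 1462 + 30 \left(-30 + 40\right) = 1462 + 30 \cdot 10 = 1462 + 300 = 1762$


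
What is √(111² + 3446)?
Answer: √15767 ≈ 125.57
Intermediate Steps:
√(111² + 3446) = √(12321 + 3446) = √15767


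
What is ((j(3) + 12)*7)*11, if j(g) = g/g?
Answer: 1001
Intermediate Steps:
j(g) = 1
((j(3) + 12)*7)*11 = ((1 + 12)*7)*11 = (13*7)*11 = 91*11 = 1001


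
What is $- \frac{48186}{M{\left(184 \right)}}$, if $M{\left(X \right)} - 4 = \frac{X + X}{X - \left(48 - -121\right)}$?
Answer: $- \frac{361395}{214} \approx -1688.8$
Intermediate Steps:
$M{\left(X \right)} = 4 + \frac{2 X}{-169 + X}$ ($M{\left(X \right)} = 4 + \frac{X + X}{X - \left(48 - -121\right)} = 4 + \frac{2 X}{X - \left(48 + 121\right)} = 4 + \frac{2 X}{X - 169} = 4 + \frac{2 X}{-169 + X}$)
$- \frac{48186}{M{\left(184 \right)}} = - \frac{48186}{2 \frac{1}{-169 + 184} \left(-338 + 3 \cdot 184\right)} = - \frac{48186}{2 \cdot \frac{1}{15} \left(-338 + 552\right)} = - \frac{48186}{2 \cdot \frac{1}{15} \cdot 214} = - \frac{48186}{\frac{428}{15}} = \left(-48186\right) \frac{15}{428} = - \frac{361395}{214}$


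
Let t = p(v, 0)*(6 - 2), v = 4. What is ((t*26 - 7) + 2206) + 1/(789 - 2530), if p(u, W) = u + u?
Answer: 5276970/1741 ≈ 3031.0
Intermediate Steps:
p(u, W) = 2*u
t = 32 (t = (2*4)*(6 - 2) = 8*4 = 32)
((t*26 - 7) + 2206) + 1/(789 - 2530) = ((32*26 - 7) + 2206) + 1/(789 - 2530) = ((832 - 7) + 2206) + 1/(-1741) = (825 + 2206) - 1/1741 = 3031 - 1/1741 = 5276970/1741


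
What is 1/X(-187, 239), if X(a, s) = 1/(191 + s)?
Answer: 430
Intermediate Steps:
1/X(-187, 239) = 1/(1/(191 + 239)) = 1/(1/430) = 430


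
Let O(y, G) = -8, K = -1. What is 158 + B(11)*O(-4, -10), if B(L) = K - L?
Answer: 254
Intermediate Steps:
B(L) = -1 - L
158 + B(11)*O(-4, -10) = 158 + (-1 - 1*11)*(-8) = 158 + (-1 - 11)*(-8) = 158 - 12*(-8) = 158 + 96 = 254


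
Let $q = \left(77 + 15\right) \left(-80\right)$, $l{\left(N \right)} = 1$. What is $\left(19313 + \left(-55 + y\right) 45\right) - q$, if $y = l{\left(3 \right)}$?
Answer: $24243$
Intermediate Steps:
$y = 1$
$q = -7360$ ($q = 92 \left(-80\right) = -7360$)
$\left(19313 + \left(-55 + y\right) 45\right) - q = \left(19313 + \left(-55 + 1\right) 45\right) - -7360 = \left(19313 - 2430\right) + 7360 = 16883 + 7360 = 24243$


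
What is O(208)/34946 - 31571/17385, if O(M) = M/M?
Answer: -1103262781/607536210 ≈ -1.8160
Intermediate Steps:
O(M) = 1
O(208)/34946 - 31571/17385 = 1/34946 - 31571/17385 = -1103262781/607536210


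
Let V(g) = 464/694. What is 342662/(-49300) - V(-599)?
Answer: -65170657/8553550 ≈ -7.6191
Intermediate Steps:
V(g) = 232/347 (V(g) = 464*(1/694) = 232/347)
342662/(-49300) - V(-599) = 342662/(-49300) - 1*232/347 = 342662*(-1/49300) - 232/347 = -171331/24650 - 232/347 = -65170657/8553550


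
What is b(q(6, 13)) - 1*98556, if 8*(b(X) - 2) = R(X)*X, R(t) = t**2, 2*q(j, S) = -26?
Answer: -790629/8 ≈ -98829.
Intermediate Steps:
q(j, S) = -13 (q(j, S) = (1/2)*(-26) = -13)
b(X) = 2 + X**3/8 (b(X) = 2 + (X**2*X)/8 = 2 + X**3/8)
b(q(6, 13)) - 1*98556 = (2 + (1/8)*(-13)**3) - 1*98556 = (2 + (1/8)*(-2197)) - 98556 = (2 - 2197/8) - 98556 = -2181/8 - 98556 = -790629/8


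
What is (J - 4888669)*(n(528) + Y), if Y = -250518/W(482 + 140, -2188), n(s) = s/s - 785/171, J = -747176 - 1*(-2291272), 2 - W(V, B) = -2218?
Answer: 24639278650339/63270 ≈ 3.8943e+8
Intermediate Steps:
W(V, B) = 2220 (W(V, B) = 2 - 1*(-2218) = 2 + 2218 = 2220)
J = 1544096 (J = -747176 + 2291272 = 1544096)
n(s) = -614/171 (n(s) = 1 - 785*1/171 = 1 - 785/171 = -614/171)
Y = -41753/370 (Y = -250518/2220 = -250518*1/2220 = -41753/370 ≈ -112.85)
(J - 4888669)*(n(528) + Y) = (1544096 - 4888669)*(-614/171 - 41753/370) = -3344573*(-7366943/63270) = 24639278650339/63270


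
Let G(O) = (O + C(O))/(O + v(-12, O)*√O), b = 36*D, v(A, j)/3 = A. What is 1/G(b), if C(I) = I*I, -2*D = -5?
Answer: 1/91 - 6*√10/455 ≈ -0.030711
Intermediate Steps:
v(A, j) = 3*A
D = 5/2 (D = -½*(-5) = 5/2 ≈ 2.5000)
C(I) = I²
b = 90 (b = 36*(5/2) = 90)
G(O) = (O + O²)/(O - 36*√O) (G(O) = (O + O²)/(O + (3*(-12))*√O) = (O + O²)/(O - 36*√O))
1/G(b) = 1/(90*(1 + 90)/(90 - 108*√10)) = 1/(90*91/(90 - 108*√10)) = 1/(8190/(90 - 108*√10)) = 1/91 - 6*√10/455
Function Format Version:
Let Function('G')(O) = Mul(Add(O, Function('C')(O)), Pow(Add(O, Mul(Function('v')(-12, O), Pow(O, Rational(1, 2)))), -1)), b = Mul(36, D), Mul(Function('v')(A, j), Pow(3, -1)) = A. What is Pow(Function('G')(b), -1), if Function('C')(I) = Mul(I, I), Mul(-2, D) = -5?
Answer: Add(Rational(1, 91), Mul(Rational(-6, 455), Pow(10, Rational(1, 2)))) ≈ -0.030711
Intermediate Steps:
Function('v')(A, j) = Mul(3, A)
D = Rational(5, 2) (D = Mul(Rational(-1, 2), -5) = Rational(5, 2) ≈ 2.5000)
Function('C')(I) = Pow(I, 2)
b = 90 (b = Mul(36, Rational(5, 2)) = 90)
Function('G')(O) = Mul(Pow(Add(O, Mul(-36, Pow(O, Rational(1, 2)))), -1), Add(O, Pow(O, 2))) (Function('G')(O) = Mul(Add(O, Pow(O, 2)), Pow(Add(O, Mul(Mul(3, -12), Pow(O, Rational(1, 2)))), -1)) = Mul(Add(O, Pow(O, 2)), Pow(Add(O, Mul(-36, Pow(O, Rational(1, 2)))), -1)) = Mul(Pow(Add(O, Mul(-36, Pow(O, Rational(1, 2)))), -1), Add(O, Pow(O, 2))))
Pow(Function('G')(b), -1) = Pow(Mul(90, Pow(Add(90, Mul(-36, Pow(90, Rational(1, 2)))), -1), Add(1, 90)), -1) = Pow(Mul(90, Pow(Add(90, Mul(-36, Mul(3, Pow(10, Rational(1, 2))))), -1), 91), -1) = Pow(Mul(90, Pow(Add(90, Mul(-108, Pow(10, Rational(1, 2)))), -1), 91), -1) = Pow(Mul(8190, Pow(Add(90, Mul(-108, Pow(10, Rational(1, 2)))), -1)), -1) = Add(Rational(1, 91), Mul(Rational(-6, 455), Pow(10, Rational(1, 2))))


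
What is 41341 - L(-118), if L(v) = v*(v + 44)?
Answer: 32609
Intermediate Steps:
L(v) = v*(44 + v)
41341 - L(-118) = 41341 - (-118)*(44 - 118) = 41341 - (-118)*(-74) = 41341 - 1*8732 = 41341 - 8732 = 32609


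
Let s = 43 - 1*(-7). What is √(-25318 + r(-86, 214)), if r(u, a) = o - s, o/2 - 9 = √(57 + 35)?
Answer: √(-25350 + 4*√23) ≈ 159.16*I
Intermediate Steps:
s = 50 (s = 43 + 7 = 50)
o = 18 + 4*√23 (o = 18 + 2*√(57 + 35) = 18 + 2*√92 = 18 + 2*(2*√23) = 18 + 4*√23 ≈ 37.183)
r(u, a) = -32 + 4*√23 (r(u, a) = (18 + 4*√23) - 1*50 = (18 + 4*√23) - 50 = -32 + 4*√23)
√(-25318 + r(-86, 214)) = √(-25318 + (-32 + 4*√23)) = √(-25350 + 4*√23)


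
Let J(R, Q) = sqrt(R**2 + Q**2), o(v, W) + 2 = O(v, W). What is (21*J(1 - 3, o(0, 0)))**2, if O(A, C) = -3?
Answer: 12789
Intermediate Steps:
o(v, W) = -5 (o(v, W) = -2 - 3 = -5)
J(R, Q) = sqrt(Q**2 + R**2)
(21*J(1 - 3, o(0, 0)))**2 = (21*sqrt((-5)**2 + (1 - 3)**2))**2 = (21*sqrt(25 + (-2)**2))**2 = (21*sqrt(25 + 4))**2 = (21*sqrt(29))**2 = 12789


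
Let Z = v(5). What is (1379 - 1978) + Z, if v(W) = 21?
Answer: -578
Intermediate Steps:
Z = 21
(1379 - 1978) + Z = (1379 - 1978) + 21 = -599 + 21 = -578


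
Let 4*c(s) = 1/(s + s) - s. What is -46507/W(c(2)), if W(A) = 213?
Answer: -46507/213 ≈ -218.34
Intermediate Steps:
c(s) = -s/4 + 1/(8*s) (c(s) = (1/(s + s) - s)/4 = (1/(2*s) - s)/4 = -s/4 + 1/(8*s))
-46507/W(c(2)) = -46507/213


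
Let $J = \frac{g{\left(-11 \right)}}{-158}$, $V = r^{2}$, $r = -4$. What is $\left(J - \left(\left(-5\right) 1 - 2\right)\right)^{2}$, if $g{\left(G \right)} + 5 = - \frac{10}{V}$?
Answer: $\frac{79085449}{1597696} \approx 49.5$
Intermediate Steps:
$V = 16$ ($V = \left(-4\right)^{2} = 16$)
$g{\left(G \right)} = - \frac{45}{8}$ ($g{\left(G \right)} = -5 - \frac{10}{16} = -5 - \frac{5}{8} = - \frac{45}{8}$)
$J = \frac{45}{1264}$ ($J = - \frac{45}{8 \left(-158\right)} = \left(- \frac{45}{8}\right) \left(- \frac{1}{158}\right) = \frac{45}{1264} \approx 0.035601$)
$\left(J - \left(\left(-5\right) 1 - 2\right)\right)^{2} = \left(\frac{45}{1264} - \left(\left(-5\right) 1 - 2\right)\right)^{2} = \left(\frac{45}{1264} - \left(-5 - 2\right)\right)^{2} = \left(\frac{45}{1264} - -7\right)^{2} = \left(\frac{45}{1264} + 7\right)^{2} = \left(\frac{8893}{1264}\right)^{2} = \frac{79085449}{1597696}$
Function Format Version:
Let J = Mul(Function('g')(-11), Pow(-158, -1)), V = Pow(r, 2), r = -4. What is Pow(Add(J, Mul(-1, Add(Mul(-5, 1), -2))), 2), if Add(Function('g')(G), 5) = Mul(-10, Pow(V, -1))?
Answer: Rational(79085449, 1597696) ≈ 49.500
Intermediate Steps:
V = 16 (V = Pow(-4, 2) = 16)
Function('g')(G) = Rational(-45, 8) (Function('g')(G) = Add(-5, Mul(-10, Pow(16, -1))) = Add(-5, Mul(-10, Rational(1, 16))) = Add(-5, Rational(-5, 8)) = Rational(-45, 8))
J = Rational(45, 1264) (J = Mul(Rational(-45, 8), Pow(-158, -1)) = Mul(Rational(-45, 8), Rational(-1, 158)) = Rational(45, 1264) ≈ 0.035601)
Pow(Add(J, Mul(-1, Add(Mul(-5, 1), -2))), 2) = Pow(Add(Rational(45, 1264), Mul(-1, Add(Mul(-5, 1), -2))), 2) = Pow(Add(Rational(45, 1264), Mul(-1, Add(-5, -2))), 2) = Pow(Add(Rational(45, 1264), Mul(-1, -7)), 2) = Pow(Add(Rational(45, 1264), 7), 2) = Pow(Rational(8893, 1264), 2) = Rational(79085449, 1597696)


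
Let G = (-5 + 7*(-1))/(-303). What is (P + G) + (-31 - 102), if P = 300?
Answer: 16871/101 ≈ 167.04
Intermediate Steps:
G = 4/101 (G = (-5 - 7)*(-1/303) = -12*(-1/303) = 4/101 ≈ 0.039604)
(P + G) + (-31 - 102) = (300 + 4/101) + (-31 - 102) = 30304/101 - 133 = 16871/101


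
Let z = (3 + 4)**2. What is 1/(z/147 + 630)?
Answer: 3/1891 ≈ 0.0015865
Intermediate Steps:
z = 49 (z = 7**2 = 49)
1/(z/147 + 630) = 1/(49/147 + 630) = 1/(49*(1/147) + 630) = 1/(1/3 + 630) = 1/(1891/3) = 3/1891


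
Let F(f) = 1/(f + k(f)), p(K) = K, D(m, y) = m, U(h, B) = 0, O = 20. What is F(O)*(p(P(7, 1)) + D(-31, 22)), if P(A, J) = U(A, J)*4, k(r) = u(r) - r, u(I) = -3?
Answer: 31/3 ≈ 10.333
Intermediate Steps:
k(r) = -3 - r
P(A, J) = 0 (P(A, J) = 0*4 = 0)
F(f) = -⅓ (F(f) = 1/(f + (-3 - f)) = 1/(-3) = -⅓)
F(O)*(p(P(7, 1)) + D(-31, 22)) = -(0 - 31)/3 = -⅓*(-31) = 31/3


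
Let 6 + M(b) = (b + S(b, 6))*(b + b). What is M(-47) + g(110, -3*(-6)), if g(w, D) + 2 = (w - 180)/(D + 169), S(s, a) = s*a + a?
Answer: 5676128/187 ≈ 30354.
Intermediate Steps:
S(s, a) = a + a*s (S(s, a) = a*s + a = a + a*s)
M(b) = -6 + 2*b*(6 + 7*b) (M(b) = -6 + (b + 6*(1 + b))*(b + b) = -6 + (b + (6 + 6*b))*(2*b) = -6 + (6 + 7*b)*(2*b) = -6 + 2*b*(6 + 7*b))
g(w, D) = -2 + (-180 + w)/(169 + D) (g(w, D) = -2 + (w - 180)/(D + 169) = -2 + (-180 + w)/(169 + D))
M(-47) + g(110, -3*(-6)) = (-6 + 12*(-47) + 14*(-47)**2) + (-518 + 110 - (-6)*(-6))/(169 - 3*(-6)) = (-6 - 564 + 14*2209) + (-518 + 110 - 2*18)/(169 + 18) = (-6 - 564 + 30926) + (-518 + 110 - 36)/187 = 30356 + (1/187)*(-444) = 30356 - 444/187 = 5676128/187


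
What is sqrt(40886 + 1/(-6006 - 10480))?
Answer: sqrt(11112332165170)/16486 ≈ 202.20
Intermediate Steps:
sqrt(40886 + 1/(-6006 - 10480)) = sqrt(40886 + 1/(-16486)) = sqrt(40886 - 1/16486) = sqrt(674046595/16486) = sqrt(11112332165170)/16486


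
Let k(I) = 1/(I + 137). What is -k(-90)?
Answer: -1/47 ≈ -0.021277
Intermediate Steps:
k(I) = 1/(137 + I)
-k(-90) = -1/(137 - 90) = -1/47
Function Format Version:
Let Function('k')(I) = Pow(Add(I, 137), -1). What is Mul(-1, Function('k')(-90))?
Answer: Rational(-1, 47) ≈ -0.021277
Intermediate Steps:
Function('k')(I) = Pow(Add(137, I), -1)
Mul(-1, Function('k')(-90)) = Mul(-1, Pow(Add(137, -90), -1)) = Mul(-1, Pow(47, -1)) = Mul(-1, Rational(1, 47)) = Rational(-1, 47)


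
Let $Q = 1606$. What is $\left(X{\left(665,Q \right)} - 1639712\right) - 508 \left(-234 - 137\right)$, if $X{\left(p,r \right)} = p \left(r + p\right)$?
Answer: $58971$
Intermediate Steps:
$X{\left(p,r \right)} = p \left(p + r\right)$
$\left(X{\left(665,Q \right)} - 1639712\right) - 508 \left(-234 - 137\right) = \left(665 \left(665 + 1606\right) - 1639712\right) - 508 \left(-234 - 137\right) = \left(665 \cdot 2271 - 1639712\right) - -188468 = \left(1510215 - 1639712\right) + 188468 = -129497 + 188468 = 58971$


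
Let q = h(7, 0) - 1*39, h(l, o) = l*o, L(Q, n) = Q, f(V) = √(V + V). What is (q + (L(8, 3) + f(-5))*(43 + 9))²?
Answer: 115089 + 39208*I*√10 ≈ 1.1509e+5 + 1.2399e+5*I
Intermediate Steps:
f(V) = √2*√V (f(V) = √(2*V) = √2*√V)
q = -39 (q = 7*0 - 1*39 = 0 - 39 = -39)
(q + (L(8, 3) + f(-5))*(43 + 9))² = (-39 + (8 + √2*√(-5))*(43 + 9))² = (-39 + (8 + √2*(I*√5))*52)² = (-39 + (8 + I*√10)*52)² = (-39 + (416 + 52*I*√10))² = (377 + 52*I*√10)²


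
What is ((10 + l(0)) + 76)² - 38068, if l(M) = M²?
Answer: -30672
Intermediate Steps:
((10 + l(0)) + 76)² - 38068 = ((10 + 0²) + 76)² - 38068 = ((10 + 0) + 76)² - 38068 = (10 + 76)² - 38068 = 86² - 38068 = 7396 - 38068 = -30672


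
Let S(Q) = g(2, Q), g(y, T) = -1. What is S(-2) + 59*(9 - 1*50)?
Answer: -2420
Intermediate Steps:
S(Q) = -1
S(-2) + 59*(9 - 1*50) = -1 + 59*(9 - 1*50) = -1 + 59*(9 - 50) = -1 + 59*(-41) = -1 - 2419 = -2420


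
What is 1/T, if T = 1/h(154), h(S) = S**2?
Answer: 23716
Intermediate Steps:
T = 1/23716 (T = 1/(154**2) = 1/23716 ≈ 4.2166e-5)
1/T = 1/(1/23716) = 23716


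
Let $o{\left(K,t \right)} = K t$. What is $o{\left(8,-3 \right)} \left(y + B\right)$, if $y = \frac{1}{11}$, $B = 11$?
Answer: $- \frac{2928}{11} \approx -266.18$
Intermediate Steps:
$y = \frac{1}{11} \approx 0.090909$
$o{\left(8,-3 \right)} \left(y + B\right) = 8 \left(-3\right) \left(\frac{1}{11} + 11\right) = \left(-24\right) \frac{122}{11} = - \frac{2928}{11}$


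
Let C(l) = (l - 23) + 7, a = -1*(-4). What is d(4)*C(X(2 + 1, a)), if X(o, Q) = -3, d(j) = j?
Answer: -76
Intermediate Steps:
a = 4
C(l) = -16 + l (C(l) = (-23 + l) + 7 = -16 + l)
d(4)*C(X(2 + 1, a)) = 4*(-16 - 3) = 4*(-19) = -76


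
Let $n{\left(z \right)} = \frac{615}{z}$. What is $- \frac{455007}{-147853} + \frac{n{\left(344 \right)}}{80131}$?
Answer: $\frac{12542388005043}{4075577407592} \approx 3.0774$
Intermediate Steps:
$- \frac{455007}{-147853} + \frac{n{\left(344 \right)}}{80131} = - \frac{455007}{-147853} + \frac{615 \cdot \frac{1}{344}}{80131} = \left(-455007\right) \left(- \frac{1}{147853}\right) + 615 \cdot \frac{1}{344} \cdot \frac{1}{80131} = \frac{455007}{147853} + \frac{615}{344} \cdot \frac{1}{80131} = \frac{455007}{147853} + \frac{615}{27565064} = \frac{12542388005043}{4075577407592}$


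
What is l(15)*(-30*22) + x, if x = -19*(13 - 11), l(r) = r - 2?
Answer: -8618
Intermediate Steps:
l(r) = -2 + r
x = -38 (x = -19*2 = -38)
l(15)*(-30*22) + x = (-2 + 15)*(-30*22) - 38 = 13*(-660) - 38 = -8580 - 38 = -8618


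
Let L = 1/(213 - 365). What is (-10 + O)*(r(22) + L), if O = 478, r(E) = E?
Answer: 391131/38 ≈ 10293.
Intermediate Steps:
L = -1/152 (L = 1/(-152) = -1/152 ≈ -0.0065789)
(-10 + O)*(r(22) + L) = (-10 + 478)*(22 - 1/152) = 468*(3343/152) = 391131/38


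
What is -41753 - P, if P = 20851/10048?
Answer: -419554995/10048 ≈ -41755.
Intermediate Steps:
P = 20851/10048 (P = 20851*(1/10048) = 20851/10048 ≈ 2.0751)
-41753 - P = -41753 - 1*20851/10048 = -41753 - 20851/10048 = -419554995/10048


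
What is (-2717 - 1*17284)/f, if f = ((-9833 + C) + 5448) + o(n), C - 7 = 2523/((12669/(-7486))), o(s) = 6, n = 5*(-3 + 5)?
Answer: 28154741/8252894 ≈ 3.4115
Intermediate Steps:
n = 10 (n = 5*2 = 10)
C = -6266165/4223 (C = 7 + 2523/((12669/(-7486))) = 7 + 2523/((12669*(-1/7486))) = 7 + 2523/(-12669/7486) = 7 + 2523*(-7486/12669) = 7 - 6295726/4223 = -6266165/4223 ≈ -1483.8)
f = -24758682/4223 (f = ((-9833 - 6266165/4223) + 5448) + 6 = (-47790924/4223 + 5448) + 6 = -24784020/4223 + 6 = -24758682/4223 ≈ -5862.8)
(-2717 - 1*17284)/f = (-2717 - 1*17284)/(-24758682/4223) = (-2717 - 17284)*(-4223/24758682) = -20001*(-4223/24758682) = 28154741/8252894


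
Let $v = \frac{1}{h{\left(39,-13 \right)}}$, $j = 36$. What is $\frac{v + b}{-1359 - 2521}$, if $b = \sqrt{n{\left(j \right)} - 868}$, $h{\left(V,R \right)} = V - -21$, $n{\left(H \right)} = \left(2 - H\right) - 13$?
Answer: $- \frac{1}{232800} - \frac{i \sqrt{915}}{3880} \approx -4.2955 \cdot 10^{-6} - 0.0077961 i$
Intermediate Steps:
$n{\left(H \right)} = -11 - H$
$h{\left(V,R \right)} = 21 + V$ ($h{\left(V,R \right)} = V + 21 = 21 + V$)
$b = i \sqrt{915}$ ($b = \sqrt{\left(-11 - 36\right) - 868} = \sqrt{-47 - 868} = \sqrt{-915} = i \sqrt{915} \approx 30.249 i$)
$v = \frac{1}{60}$ ($v = \frac{1}{21 + 39} = \frac{1}{60} \approx 0.016667$)
$\frac{v + b}{-1359 - 2521} = \frac{\frac{1}{60} + i \sqrt{915}}{-1359 - 2521} = \frac{\frac{1}{60} + i \sqrt{915}}{-3880} = \left(\frac{1}{60} + i \sqrt{915}\right) \left(- \frac{1}{3880}\right) = - \frac{1}{232800} - \frac{i \sqrt{915}}{3880}$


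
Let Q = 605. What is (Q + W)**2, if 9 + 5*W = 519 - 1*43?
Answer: 12194064/25 ≈ 4.8776e+5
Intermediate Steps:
W = 467/5 (W = -9/5 + (519 - 1*43)/5 = -9/5 + (519 - 43)/5 = -9/5 + (1/5)*476 = -9/5 + 476/5 = 467/5 ≈ 93.400)
(Q + W)**2 = (605 + 467/5)**2 = (3492/5)**2 = 12194064/25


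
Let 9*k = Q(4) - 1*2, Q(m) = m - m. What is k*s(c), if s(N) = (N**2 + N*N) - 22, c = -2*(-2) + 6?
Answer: -356/9 ≈ -39.556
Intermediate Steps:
Q(m) = 0
c = 10 (c = 4 + 6 = 10)
s(N) = -22 + 2*N**2 (s(N) = (N**2 + N**2) - 22 = 2*N**2 - 22 = -22 + 2*N**2)
k = -2/9 (k = (0 - 1*2)/9 = (0 - 2)/9 = (1/9)*(-2) = -2/9 ≈ -0.22222)
k*s(c) = -2*(-22 + 2*10**2)/9 = -2*(-22 + 2*100)/9 = -2*(-22 + 200)/9 = -2/9*178 = -356/9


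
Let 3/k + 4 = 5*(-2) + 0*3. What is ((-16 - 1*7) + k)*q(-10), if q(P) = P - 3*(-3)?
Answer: 325/14 ≈ 23.214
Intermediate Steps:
q(P) = 9 + P (q(P) = P + 9 = 9 + P)
k = -3/14 (k = 3/(-4 + (5*(-2) + 0*3)) = 3/(-4 + (-10 + 0)) = 3/(-4 - 10) = 3/(-14) = 3*(-1/14) = -3/14 ≈ -0.21429)
((-16 - 1*7) + k)*q(-10) = ((-16 - 1*7) - 3/14)*(9 - 10) = ((-16 - 7) - 3/14)*(-1) = (-23 - 3/14)*(-1) = -325/14*(-1) = 325/14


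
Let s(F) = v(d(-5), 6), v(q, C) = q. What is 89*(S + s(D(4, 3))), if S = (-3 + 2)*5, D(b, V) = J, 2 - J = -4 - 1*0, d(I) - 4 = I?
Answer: -534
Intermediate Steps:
d(I) = 4 + I
J = 6 (J = 2 - (-4 - 1*0) = 2 - (-4 + 0) = 2 - 1*(-4) = 2 + 4 = 6)
D(b, V) = 6
s(F) = -1 (s(F) = 4 - 5 = -1)
S = -5 (S = -1*5 = -5)
89*(S + s(D(4, 3))) = 89*(-5 - 1) = 89*(-6) = -534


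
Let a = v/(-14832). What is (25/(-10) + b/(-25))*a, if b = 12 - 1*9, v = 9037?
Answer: 1183847/741600 ≈ 1.5963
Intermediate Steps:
b = 3 (b = 12 - 9 = 3)
a = -9037/14832 (a = 9037/(-14832) = 9037*(-1/14832) = -9037/14832 ≈ -0.60929)
(25/(-10) + b/(-25))*a = (25/(-10) + 3/(-25))*(-9037/14832) = (25*(-1/10) + 3*(-1/25))*(-9037/14832) = (-5/2 - 3/25)*(-9037/14832) = -131/50*(-9037/14832) = 1183847/741600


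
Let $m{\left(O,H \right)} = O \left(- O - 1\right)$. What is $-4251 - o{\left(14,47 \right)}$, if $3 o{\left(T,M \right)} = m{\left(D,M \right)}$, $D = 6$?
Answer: $-4237$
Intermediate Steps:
$m{\left(O,H \right)} = O \left(-1 - O\right)$
$o{\left(T,M \right)} = -14$ ($o{\left(T,M \right)} = \frac{\left(-1\right) 6 \left(1 + 6\right)}{3} = \frac{\left(-1\right) 6 \cdot 7}{3} = \frac{1}{3} \left(-42\right) = -14$)
$-4251 - o{\left(14,47 \right)} = -4251 - -14 = -4251 + 14 = -4237$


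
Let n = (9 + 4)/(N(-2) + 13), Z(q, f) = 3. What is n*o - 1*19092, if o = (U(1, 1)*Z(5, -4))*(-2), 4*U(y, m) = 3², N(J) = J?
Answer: -420375/22 ≈ -19108.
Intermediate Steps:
n = 13/11 (n = (9 + 4)/(-2 + 13) = 13/11 ≈ 1.1818)
U(y, m) = 9/4 (U(y, m) = (¼)*3² = (¼)*9 = 9/4)
o = -27/2 (o = ((9/4)*3)*(-2) = (27/4)*(-2) = -27/2 ≈ -13.500)
n*o - 1*19092 = (13/11)*(-27/2) - 1*19092 = -351/22 - 19092 = -420375/22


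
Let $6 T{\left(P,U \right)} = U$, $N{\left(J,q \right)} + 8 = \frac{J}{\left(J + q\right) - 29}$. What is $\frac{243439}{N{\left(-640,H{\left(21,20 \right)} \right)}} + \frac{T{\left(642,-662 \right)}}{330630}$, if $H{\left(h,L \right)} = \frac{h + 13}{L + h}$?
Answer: $- \frac{94498939805171}{2733648840} \approx -34569.0$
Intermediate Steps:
$H{\left(h,L \right)} = \frac{13 + h}{L + h}$
$N{\left(J,q \right)} = -8 + \frac{J}{-29 + J + q}$ ($N{\left(J,q \right)} = -8 + \frac{J}{\left(J + q\right) - 29} = -8 + \frac{J}{-29 + J + q}$)
$T{\left(P,U \right)} = \frac{U}{6}$
$\frac{243439}{N{\left(-640,H{\left(21,20 \right)} \right)}} + \frac{T{\left(642,-662 \right)}}{330630} = \frac{243439}{\frac{1}{-29 - 640 + \frac{13 + 21}{20 + 21}} \left(232 - 8 \frac{13 + 21}{20 + 21} - -4480\right)} + \frac{\frac{1}{6} \left(-662\right)}{330630} = \frac{243439}{\frac{1}{-29 - 640 + \frac{1}{41} \cdot 34} \left(232 - 8 \cdot \frac{1}{41} \cdot 34 + 4480\right)} - \frac{331}{991890} = \frac{243439}{\frac{1}{-29 - 640 + \frac{34}{41}} \left(232 - \frac{272}{41} + 4480\right)} - \frac{331}{991890} = \frac{243439}{\frac{1}{- \frac{27395}{41}} \left(232 - \frac{272}{41} + 4480\right)} - \frac{331}{991890} = \frac{243439}{\left(- \frac{41}{27395}\right) \frac{192920}{41}} - \frac{331}{991890} = \frac{243439}{- \frac{38584}{5479}} - \frac{331}{991890} = 243439 \left(- \frac{5479}{38584}\right) - \frac{331}{991890} = - \frac{190543183}{5512} - \frac{331}{991890} = - \frac{94498939805171}{2733648840}$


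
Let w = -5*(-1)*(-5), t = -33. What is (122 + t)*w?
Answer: -2225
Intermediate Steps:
w = -25 (w = 5*(-5) = -25)
(122 + t)*w = (122 - 33)*(-25) = 89*(-25) = -2225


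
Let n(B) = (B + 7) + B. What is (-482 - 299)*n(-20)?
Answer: 25773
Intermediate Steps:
n(B) = 7 + 2*B (n(B) = (7 + B) + B = 7 + 2*B)
(-482 - 299)*n(-20) = (-482 - 299)*(7 + 2*(-20)) = -781*(7 - 40) = -781*(-33) = 25773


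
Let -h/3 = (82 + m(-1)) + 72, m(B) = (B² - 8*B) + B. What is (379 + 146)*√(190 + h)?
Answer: 1050*I*√74 ≈ 9032.4*I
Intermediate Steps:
m(B) = B² - 7*B
h = -486 (h = -3*((82 - (-7 - 1)) + 72) = -3*((82 - 1*(-8)) + 72) = -3*((82 + 8) + 72) = -3*(90 + 72) = -3*162 = -486)
(379 + 146)*√(190 + h) = (379 + 146)*√(190 - 486) = 525*√(-296) = 525*(2*I*√74) = 1050*I*√74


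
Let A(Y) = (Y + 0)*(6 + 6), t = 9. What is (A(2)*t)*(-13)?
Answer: -2808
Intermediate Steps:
A(Y) = 12*Y (A(Y) = Y*12 = 12*Y)
(A(2)*t)*(-13) = ((12*2)*9)*(-13) = (24*9)*(-13) = 216*(-13) = -2808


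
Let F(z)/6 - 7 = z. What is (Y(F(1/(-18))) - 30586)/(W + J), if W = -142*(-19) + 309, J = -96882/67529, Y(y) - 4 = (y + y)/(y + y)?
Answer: -2065104349/202962821 ≈ -10.175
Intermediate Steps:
F(z) = 42 + 6*z
Y(y) = 5 (Y(y) = 4 + (y + y)/(y + y) = 4 + (2*y)/((2*y)) = 4 + (2*y)*(1/(2*y)) = 4 + 1 = 5)
J = -96882/67529 (J = -96882*1/67529 = -96882/67529 ≈ -1.4347)
W = 3007 (W = 2698 + 309 = 3007)
(Y(F(1/(-18))) - 30586)/(W + J) = (5 - 30586)/(3007 - 96882/67529) = -30581/202962821/67529 = -30581*67529/202962821 = -2065104349/202962821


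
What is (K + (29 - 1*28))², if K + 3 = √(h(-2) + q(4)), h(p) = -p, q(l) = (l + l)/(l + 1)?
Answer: 38/5 - 12*√10/5 ≈ 0.010534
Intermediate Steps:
q(l) = 2*l/(1 + l) (q(l) = (2*l)/(1 + l) = 2*l/(1 + l))
K = -3 + 3*√10/5 (K = -3 + √(-1*(-2) + 2*4/(1 + 4)) = -3 + √(2 + 2*4/5) = -3 + √(2 + 2*4*(⅕)) = -3 + √(2 + 8/5) = -3 + √(18/5) = -3 + 3*√10/5 ≈ -1.1026)
(K + (29 - 1*28))² = ((-3 + 3*√10/5) + (29 - 1*28))² = ((-3 + 3*√10/5) + (29 - 28))² = ((-3 + 3*√10/5) + 1)² = (-2 + 3*√10/5)²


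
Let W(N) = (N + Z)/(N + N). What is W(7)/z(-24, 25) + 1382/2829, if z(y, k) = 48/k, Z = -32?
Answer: -93269/211232 ≈ -0.44155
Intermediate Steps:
W(N) = (-32 + N)/(2*N) (W(N) = (N - 32)/(N + N) = (-32 + N)/((2*N)) = (-32 + N)*(1/(2*N)) = (-32 + N)/(2*N))
W(7)/z(-24, 25) + 1382/2829 = ((1/2)*(-32 + 7)/7)/((48/25)) + 1382/2829 = ((1/2)*(1/7)*(-25))/((48*(1/25))) + 1382*(1/2829) = -25/(14*48/25) + 1382/2829 = -25/14*25/48 + 1382/2829 = -625/672 + 1382/2829 = -93269/211232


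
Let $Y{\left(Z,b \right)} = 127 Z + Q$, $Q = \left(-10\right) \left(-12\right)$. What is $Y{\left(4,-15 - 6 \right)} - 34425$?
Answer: $-33797$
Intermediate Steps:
$Q = 120$
$Y{\left(Z,b \right)} = 120 + 127 Z$ ($Y{\left(Z,b \right)} = 127 Z + 120 = 120 + 127 Z$)
$Y{\left(4,-15 - 6 \right)} - 34425 = \left(120 + 127 \cdot 4\right) - 34425 = \left(120 + 508\right) - 34425 = 628 - 34425 = -33797$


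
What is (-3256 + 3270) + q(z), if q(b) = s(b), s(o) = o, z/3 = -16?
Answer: -34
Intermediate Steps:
z = -48 (z = 3*(-16) = -48)
q(b) = b
(-3256 + 3270) + q(z) = (-3256 + 3270) - 48 = 14 - 48 = -34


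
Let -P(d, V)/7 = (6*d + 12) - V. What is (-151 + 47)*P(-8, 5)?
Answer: -29848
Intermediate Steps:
P(d, V) = -84 - 42*d + 7*V (P(d, V) = -7*((6*d + 12) - V) = -7*((12 + 6*d) - V) = -7*(12 - V + 6*d) = -84 - 42*d + 7*V)
(-151 + 47)*P(-8, 5) = (-151 + 47)*(-84 - 42*(-8) + 7*5) = -104*(-84 + 336 + 35) = -104*287 = -29848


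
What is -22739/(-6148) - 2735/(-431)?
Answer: 26615289/2649788 ≈ 10.044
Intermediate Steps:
-22739/(-6148) - 2735/(-431) = -22739*(-1/6148) - 2735*(-1/431) = 22739/6148 + 2735/431 = 26615289/2649788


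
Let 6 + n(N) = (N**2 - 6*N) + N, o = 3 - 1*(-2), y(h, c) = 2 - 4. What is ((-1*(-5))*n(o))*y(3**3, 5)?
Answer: 60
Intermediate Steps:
y(h, c) = -2
o = 5 (o = 3 + 2 = 5)
n(N) = -6 + N**2 - 5*N (n(N) = -6 + ((N**2 - 6*N) + N) = -6 + (N**2 - 5*N) = -6 + N**2 - 5*N)
((-1*(-5))*n(o))*y(3**3, 5) = ((-1*(-5))*(-6 + 5**2 - 5*5))*(-2) = (5*(-6 + 25 - 25))*(-2) = (5*(-6))*(-2) = -30*(-2) = 60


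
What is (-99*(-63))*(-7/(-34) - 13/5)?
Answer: -2538459/170 ≈ -14932.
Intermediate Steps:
(-99*(-63))*(-7/(-34) - 13/5) = 6237*(-7*(-1/34) - 13*⅕) = 6237*(7/34 - 13/5) = 6237*(-407/170) = -2538459/170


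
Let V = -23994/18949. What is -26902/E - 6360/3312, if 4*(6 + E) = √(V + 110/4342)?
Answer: 14655294978172189/3277044252654 + 107608*I*√2100058913111341/23746697483 ≈ 4472.1 + 207.66*I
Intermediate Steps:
V = -23994/18949 (V = -23994*1/18949 = -23994/18949 ≈ -1.2662)
E = -6 + I*√2100058913111341/164553116 (E = -6 + √(-23994/18949 + 110/4342)/4 = -6 + √(-23994/18949 + 110*(1/4342))/4 = -6 + √(-23994/18949 + 55/2171)/4 = -6 + √(-51048779/41138279)/4 = -6 + (I*√2100058913111341/41138279)/4 = -6 + I*√2100058913111341/164553116 ≈ -6.0 + 0.27849*I)
-26902/E - 6360/3312 = -26902/(-6 + I*√2100058913111341/164553116) - 6360/3312 = -26902/(-6 + I*√2100058913111341/164553116) - 6360*1/3312 = -26902/(-6 + I*√2100058913111341/164553116) - 265/138 = -265/138 - 26902/(-6 + I*√2100058913111341/164553116)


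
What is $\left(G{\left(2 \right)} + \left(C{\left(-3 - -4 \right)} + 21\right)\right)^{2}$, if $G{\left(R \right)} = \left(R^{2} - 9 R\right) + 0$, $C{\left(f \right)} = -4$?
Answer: $9$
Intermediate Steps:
$G{\left(R \right)} = R^{2} - 9 R$
$\left(G{\left(2 \right)} + \left(C{\left(-3 - -4 \right)} + 21\right)\right)^{2} = \left(2 \left(-9 + 2\right) + \left(-4 + 21\right)\right)^{2} = \left(2 \left(-7\right) + 17\right)^{2} = \left(-14 + 17\right)^{2} = 3^{2} = 9$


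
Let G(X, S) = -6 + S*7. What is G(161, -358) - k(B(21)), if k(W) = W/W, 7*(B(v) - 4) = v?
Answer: -2513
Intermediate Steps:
G(X, S) = -6 + 7*S
B(v) = 4 + v/7
k(W) = 1
G(161, -358) - k(B(21)) = (-6 + 7*(-358)) - 1*1 = (-6 - 2506) - 1 = -2512 - 1 = -2513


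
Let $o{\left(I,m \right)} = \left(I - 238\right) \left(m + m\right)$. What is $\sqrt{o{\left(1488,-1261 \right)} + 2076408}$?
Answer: $2 i \sqrt{269023} \approx 1037.3 i$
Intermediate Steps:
$o{\left(I,m \right)} = 2 m \left(-238 + I\right)$ ($o{\left(I,m \right)} = \left(-238 + I\right) 2 m = 2 m \left(-238 + I\right)$)
$\sqrt{o{\left(1488,-1261 \right)} + 2076408} = \sqrt{2 \left(-1261\right) \left(-238 + 1488\right) + 2076408} = \sqrt{2 \left(-1261\right) 1250 + 2076408} = \sqrt{-3152500 + 2076408} = \sqrt{-1076092} = 2 i \sqrt{269023}$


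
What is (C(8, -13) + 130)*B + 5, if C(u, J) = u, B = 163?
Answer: 22499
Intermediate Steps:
(C(8, -13) + 130)*B + 5 = (8 + 130)*163 + 5 = 138*163 + 5 = 22494 + 5 = 22499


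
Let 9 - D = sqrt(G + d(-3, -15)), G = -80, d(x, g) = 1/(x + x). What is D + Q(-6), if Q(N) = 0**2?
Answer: 9 - I*sqrt(2886)/6 ≈ 9.0 - 8.9536*I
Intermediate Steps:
d(x, g) = 1/(2*x)
Q(N) = 0
D = 9 - I*sqrt(2886)/6 (D = 9 - sqrt(-80 + (1/2)/(-3)) = 9 - sqrt(-80 + (1/2)*(-1/3)) = 9 - sqrt(-80 - 1/6) = 9 - sqrt(-481/6) = 9 - I*sqrt(2886)/6 ≈ 9.0 - 8.9536*I)
D + Q(-6) = (9 - I*sqrt(2886)/6) + 0 = 9 - I*sqrt(2886)/6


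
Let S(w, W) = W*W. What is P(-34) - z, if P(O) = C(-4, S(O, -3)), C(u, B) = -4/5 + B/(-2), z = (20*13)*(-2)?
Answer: 5147/10 ≈ 514.70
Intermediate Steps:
S(w, W) = W²
z = -520 (z = 260*(-2) = -520)
C(u, B) = -⅘ - B/2 (C(u, B) = -4*⅕ + B*(-½) = -⅘ - B/2)
P(O) = -53/10 (P(O) = -⅘ - ½*(-3)² = -⅘ - ½*9 = -⅘ - 9/2 = -53/10)
P(-34) - z = -53/10 - 1*(-520) = -53/10 + 520 = 5147/10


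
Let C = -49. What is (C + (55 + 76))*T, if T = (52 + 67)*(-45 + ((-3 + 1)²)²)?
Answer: -282982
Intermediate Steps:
T = -3451 (T = 119*(-45 + ((-2)²)²) = 119*(-45 + 4²) = 119*(-45 + 16) = 119*(-29) = -3451)
(C + (55 + 76))*T = (-49 + (55 + 76))*(-3451) = (-49 + 131)*(-3451) = 82*(-3451) = -282982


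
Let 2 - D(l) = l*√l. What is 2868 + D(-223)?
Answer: 2870 + 223*I*√223 ≈ 2870.0 + 3330.1*I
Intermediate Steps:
D(l) = 2 - l^(3/2) (D(l) = 2 - l*√l = 2 - l^(3/2))
2868 + D(-223) = 2868 + (2 - (-223)^(3/2)) = 2868 + (2 - (-223)*I*√223) = 2868 + (2 + 223*I*√223) = 2870 + 223*I*√223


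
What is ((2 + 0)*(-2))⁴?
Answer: 256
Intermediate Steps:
((2 + 0)*(-2))⁴ = (2*(-2))⁴ = (-4)⁴ = 256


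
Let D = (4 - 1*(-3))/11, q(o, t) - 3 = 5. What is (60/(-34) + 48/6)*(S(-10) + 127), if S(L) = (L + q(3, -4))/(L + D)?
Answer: 1388918/1751 ≈ 793.21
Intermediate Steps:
q(o, t) = 8 (q(o, t) = 3 + 5 = 8)
D = 7/11 (D = (4 + 3)*(1/11) = 7*(1/11) = 7/11 ≈ 0.63636)
S(L) = (8 + L)/(7/11 + L) (S(L) = (L + 8)/(L + 7/11) = (8 + L)/(7/11 + L))
(60/(-34) + 48/6)*(S(-10) + 127) = (60/(-34) + 48/6)*(11*(8 - 10)/(7 + 11*(-10)) + 127) = (60*(-1/34) + 48*(1/6))*(11*(-2)/(7 - 110) + 127) = (-30/17 + 8)*(11*(-2)/(-103) + 127) = 106*(11*(-1/103)*(-2) + 127)/17 = 106*(22/103 + 127)/17 = (106/17)*(13103/103) = 1388918/1751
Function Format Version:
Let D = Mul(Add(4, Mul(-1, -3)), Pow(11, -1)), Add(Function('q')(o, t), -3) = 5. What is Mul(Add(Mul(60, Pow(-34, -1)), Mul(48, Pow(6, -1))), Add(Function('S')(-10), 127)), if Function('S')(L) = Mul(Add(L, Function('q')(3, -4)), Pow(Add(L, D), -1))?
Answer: Rational(1388918, 1751) ≈ 793.21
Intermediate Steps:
Function('q')(o, t) = 8 (Function('q')(o, t) = Add(3, 5) = 8)
D = Rational(7, 11) (D = Mul(Add(4, 3), Rational(1, 11)) = Mul(7, Rational(1, 11)) = Rational(7, 11) ≈ 0.63636)
Function('S')(L) = Mul(Pow(Add(Rational(7, 11), L), -1), Add(8, L)) (Function('S')(L) = Mul(Add(L, 8), Pow(Add(L, Rational(7, 11)), -1)) = Mul(Add(8, L), Pow(Add(Rational(7, 11), L), -1)) = Mul(Pow(Add(Rational(7, 11), L), -1), Add(8, L)))
Mul(Add(Mul(60, Pow(-34, -1)), Mul(48, Pow(6, -1))), Add(Function('S')(-10), 127)) = Mul(Add(Mul(60, Pow(-34, -1)), Mul(48, Pow(6, -1))), Add(Mul(11, Pow(Add(7, Mul(11, -10)), -1), Add(8, -10)), 127)) = Mul(Add(Mul(60, Rational(-1, 34)), Mul(48, Rational(1, 6))), Add(Mul(11, Pow(Add(7, -110), -1), -2), 127)) = Mul(Add(Rational(-30, 17), 8), Add(Mul(11, Pow(-103, -1), -2), 127)) = Mul(Rational(106, 17), Add(Mul(11, Rational(-1, 103), -2), 127)) = Mul(Rational(106, 17), Add(Rational(22, 103), 127)) = Mul(Rational(106, 17), Rational(13103, 103)) = Rational(1388918, 1751)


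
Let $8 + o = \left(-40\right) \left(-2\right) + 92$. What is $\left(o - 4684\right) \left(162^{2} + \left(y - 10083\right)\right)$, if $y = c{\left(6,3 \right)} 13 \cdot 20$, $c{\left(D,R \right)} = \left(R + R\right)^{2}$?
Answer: $-115354920$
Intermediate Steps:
$c{\left(D,R \right)} = 4 R^{2}$ ($c{\left(D,R \right)} = \left(2 R\right)^{2} = 4 R^{2}$)
$o = 164$ ($o = -8 + \left(\left(-40\right) \left(-2\right) + 92\right) = -8 + \left(80 + 92\right) = -8 + 172 = 164$)
$y = 9360$ ($y = 4 \cdot 3^{2} \cdot 13 \cdot 20 = 4 \cdot 9 \cdot 13 \cdot 20 = 36 \cdot 13 \cdot 20 = 468 \cdot 20 = 9360$)
$\left(o - 4684\right) \left(162^{2} + \left(y - 10083\right)\right) = \left(164 - 4684\right) \left(162^{2} + \left(9360 - 10083\right)\right) = - 4520 \left(26244 + \left(9360 - 10083\right)\right) = - 4520 \left(26244 - 723\right) = \left(-4520\right) 25521 = -115354920$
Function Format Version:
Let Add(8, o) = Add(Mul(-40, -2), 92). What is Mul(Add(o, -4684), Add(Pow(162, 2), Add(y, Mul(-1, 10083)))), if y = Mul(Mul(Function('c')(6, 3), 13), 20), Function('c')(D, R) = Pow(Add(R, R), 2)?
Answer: -115354920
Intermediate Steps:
Function('c')(D, R) = Mul(4, Pow(R, 2)) (Function('c')(D, R) = Pow(Mul(2, R), 2) = Mul(4, Pow(R, 2)))
o = 164 (o = Add(-8, Add(Mul(-40, -2), 92)) = Add(-8, Add(80, 92)) = Add(-8, 172) = 164)
y = 9360 (y = Mul(Mul(Mul(4, Pow(3, 2)), 13), 20) = Mul(Mul(Mul(4, 9), 13), 20) = Mul(Mul(36, 13), 20) = Mul(468, 20) = 9360)
Mul(Add(o, -4684), Add(Pow(162, 2), Add(y, Mul(-1, 10083)))) = Mul(Add(164, -4684), Add(Pow(162, 2), Add(9360, Mul(-1, 10083)))) = Mul(-4520, Add(26244, Add(9360, -10083))) = Mul(-4520, Add(26244, -723)) = Mul(-4520, 25521) = -115354920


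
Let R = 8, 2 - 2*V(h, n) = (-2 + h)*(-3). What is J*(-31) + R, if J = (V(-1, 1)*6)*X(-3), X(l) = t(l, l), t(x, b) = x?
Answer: -1945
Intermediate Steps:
V(h, n) = -2 + 3*h/2 (V(h, n) = 1 - (-2 + h)*(-3)/2 = 1 - (6 - 3*h)/2 = 1 + (-3 + 3*h/2) = -2 + 3*h/2)
X(l) = l
J = 63 (J = ((-2 + (3/2)*(-1))*6)*(-3) = ((-2 - 3/2)*6)*(-3) = -7/2*6*(-3) = -21*(-3) = 63)
J*(-31) + R = 63*(-31) + 8 = -1953 + 8 = -1945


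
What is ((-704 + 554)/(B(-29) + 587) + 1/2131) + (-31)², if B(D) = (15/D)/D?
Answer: 505369296347/526018171 ≈ 960.75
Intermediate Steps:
B(D) = 15/D²
((-704 + 554)/(B(-29) + 587) + 1/2131) + (-31)² = ((-704 + 554)/(15/(-29)² + 587) + 1/2131) + (-31)² = (-150/(15*(1/841) + 587) + 1/2131) + 961 = (-150/(15/841 + 587) + 1/2131) + 961 = (-150/493682/841 + 1/2131) + 961 = (-150*841/493682 + 1/2131) + 961 = (-63075/246841 + 1/2131) + 961 = -134165984/526018171 + 961 = 505369296347/526018171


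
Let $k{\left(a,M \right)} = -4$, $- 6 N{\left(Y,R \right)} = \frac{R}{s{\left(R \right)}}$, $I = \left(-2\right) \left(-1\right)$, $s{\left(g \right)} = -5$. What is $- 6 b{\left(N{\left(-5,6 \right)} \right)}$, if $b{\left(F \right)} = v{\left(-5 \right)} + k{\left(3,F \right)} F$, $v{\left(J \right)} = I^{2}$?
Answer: $- \frac{96}{5} \approx -19.2$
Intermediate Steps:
$I = 2$
$N{\left(Y,R \right)} = \frac{R}{30}$ ($N{\left(Y,R \right)} = - \frac{R \frac{1}{-5}}{6} = - \frac{R \left(- \frac{1}{5}\right)}{6} = - \frac{\left(- \frac{1}{5}\right) R}{6} = \frac{R}{30}$)
$v{\left(J \right)} = 4$ ($v{\left(J \right)} = 2^{2} = 4$)
$b{\left(F \right)} = 4 - 4 F$
$- 6 b{\left(N{\left(-5,6 \right)} \right)} = - 6 \left(4 - 4 \cdot \frac{1}{30} \cdot 6\right) = - 6 \left(4 - \frac{4}{5}\right) = \left(-6\right) \frac{16}{5} = - \frac{96}{5}$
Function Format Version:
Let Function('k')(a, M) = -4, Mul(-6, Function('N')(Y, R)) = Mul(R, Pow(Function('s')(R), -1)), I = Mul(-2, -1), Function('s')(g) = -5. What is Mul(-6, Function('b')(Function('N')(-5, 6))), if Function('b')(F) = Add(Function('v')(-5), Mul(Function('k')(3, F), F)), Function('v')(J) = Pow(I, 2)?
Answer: Rational(-96, 5) ≈ -19.200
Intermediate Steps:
I = 2
Function('N')(Y, R) = Mul(Rational(1, 30), R) (Function('N')(Y, R) = Mul(Rational(-1, 6), Mul(R, Pow(-5, -1))) = Mul(Rational(-1, 6), Mul(R, Rational(-1, 5))) = Mul(Rational(-1, 6), Mul(Rational(-1, 5), R)) = Mul(Rational(1, 30), R))
Function('v')(J) = 4 (Function('v')(J) = Pow(2, 2) = 4)
Function('b')(F) = Add(4, Mul(-4, F))
Mul(-6, Function('b')(Function('N')(-5, 6))) = Mul(-6, Add(4, Mul(-4, Mul(Rational(1, 30), 6)))) = Mul(-6, Add(4, Mul(-4, Rational(1, 5)))) = Mul(-6, Add(4, Rational(-4, 5))) = Mul(-6, Rational(16, 5)) = Rational(-96, 5)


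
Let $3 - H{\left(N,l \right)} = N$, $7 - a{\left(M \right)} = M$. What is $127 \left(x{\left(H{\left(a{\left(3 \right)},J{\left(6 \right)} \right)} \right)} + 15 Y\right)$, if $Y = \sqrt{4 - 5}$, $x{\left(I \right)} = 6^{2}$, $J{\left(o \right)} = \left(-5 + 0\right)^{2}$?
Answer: $4572 + 1905 i \approx 4572.0 + 1905.0 i$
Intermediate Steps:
$J{\left(o \right)} = 25$ ($J{\left(o \right)} = \left(-5\right)^{2} = 25$)
$a{\left(M \right)} = 7 - M$
$H{\left(N,l \right)} = 3 - N$
$x{\left(I \right)} = 36$
$Y = i$ ($Y = \sqrt{-1} = i \approx 1.0 i$)
$127 \left(x{\left(H{\left(a{\left(3 \right)},J{\left(6 \right)} \right)} \right)} + 15 Y\right) = 127 \left(36 + 15 i\right) = 4572 + 1905 i$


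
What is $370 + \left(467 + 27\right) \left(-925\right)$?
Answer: $-456580$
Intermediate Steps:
$370 + \left(467 + 27\right) \left(-925\right) = 370 + 494 \left(-925\right) = 370 - 456950 = -456580$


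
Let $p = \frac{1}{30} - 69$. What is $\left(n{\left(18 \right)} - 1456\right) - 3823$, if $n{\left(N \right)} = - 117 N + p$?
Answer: $- \frac{223619}{30} \approx -7454.0$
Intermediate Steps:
$p = - \frac{2069}{30}$ ($p = \frac{1}{30} - 69 = - \frac{2069}{30} \approx -68.967$)
$n{\left(N \right)} = - \frac{2069}{30} - 117 N$ ($n{\left(N \right)} = - 117 N - \frac{2069}{30} = - \frac{2069}{30} - 117 N$)
$\left(n{\left(18 \right)} - 1456\right) - 3823 = \left(\left(- \frac{2069}{30} - 2106\right) - 1456\right) - 3823 = \left(- \frac{65249}{30} - 1456\right) - 3823 = - \frac{108929}{30} - 3823 = - \frac{223619}{30}$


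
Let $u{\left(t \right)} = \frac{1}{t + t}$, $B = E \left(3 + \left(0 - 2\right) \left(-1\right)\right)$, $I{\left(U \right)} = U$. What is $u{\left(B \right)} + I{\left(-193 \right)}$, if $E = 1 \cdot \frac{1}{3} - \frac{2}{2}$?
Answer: $- \frac{3863}{20} \approx -193.15$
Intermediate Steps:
$E = - \frac{2}{3}$ ($E = 1 \cdot \frac{1}{3} - 1 = \frac{1}{3} - 1 = - \frac{2}{3} \approx -0.66667$)
$B = - \frac{10}{3}$ ($B = - \frac{2 \left(3 + \left(0 - 2\right) \left(-1\right)\right)}{3} = - \frac{2 \left(3 - -2\right)}{3} = - \frac{2 \left(3 + 2\right)}{3} = \left(- \frac{2}{3}\right) 5 = - \frac{10}{3} \approx -3.3333$)
$u{\left(t \right)} = \frac{1}{2 t}$
$u{\left(B \right)} + I{\left(-193 \right)} = \frac{1}{2 \left(- \frac{10}{3}\right)} - 193 = \frac{1}{2} \left(- \frac{3}{10}\right) - 193 = - \frac{3}{20} - 193 = - \frac{3863}{20}$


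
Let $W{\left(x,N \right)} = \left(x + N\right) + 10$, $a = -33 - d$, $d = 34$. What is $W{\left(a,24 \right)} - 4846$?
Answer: $-4879$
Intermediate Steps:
$a = -67$ ($a = -33 - 34 = -67$)
$W{\left(x,N \right)} = 10 + N + x$ ($W{\left(x,N \right)} = \left(N + x\right) + 10 = 10 + N + x$)
$W{\left(a,24 \right)} - 4846 = \left(10 + 24 - 67\right) - 4846 = -33 - 4846 = -4879$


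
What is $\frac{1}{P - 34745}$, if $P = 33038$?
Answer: $- \frac{1}{1707} \approx -0.00058582$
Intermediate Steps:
$\frac{1}{P - 34745} = \frac{1}{33038 - 34745} = \frac{1}{-1707} = - \frac{1}{1707}$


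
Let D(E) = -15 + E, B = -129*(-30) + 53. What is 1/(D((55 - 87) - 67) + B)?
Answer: 1/3809 ≈ 0.00026254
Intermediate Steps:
B = 3923 (B = 3870 + 53 = 3923)
1/(D((55 - 87) - 67) + B) = 1/((-15 + ((55 - 87) - 67)) + 3923) = 1/((-15 + (-32 - 67)) + 3923) = 1/((-15 - 99) + 3923) = 1/(-114 + 3923) = 1/3809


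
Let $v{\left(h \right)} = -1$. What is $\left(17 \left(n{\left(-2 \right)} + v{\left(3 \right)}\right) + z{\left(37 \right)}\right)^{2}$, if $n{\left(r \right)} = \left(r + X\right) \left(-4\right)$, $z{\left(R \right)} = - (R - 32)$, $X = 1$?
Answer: $2116$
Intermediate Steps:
$z{\left(R \right)} = 32 - R$ ($z{\left(R \right)} = - (-32 + R) = 32 - R$)
$n{\left(r \right)} = -4 - 4 r$ ($n{\left(r \right)} = \left(r + 1\right) \left(-4\right) = \left(1 + r\right) \left(-4\right) = -4 - 4 r$)
$\left(17 \left(n{\left(-2 \right)} + v{\left(3 \right)}\right) + z{\left(37 \right)}\right)^{2} = \left(17 \left(\left(-4 - -8\right) - 1\right) + \left(32 - 37\right)\right)^{2} = \left(17 \left(\left(-4 + 8\right) - 1\right) + \left(32 - 37\right)\right)^{2} = \left(17 \left(4 - 1\right) - 5\right)^{2} = \left(17 \cdot 3 - 5\right)^{2} = \left(51 - 5\right)^{2} = 46^{2} = 2116$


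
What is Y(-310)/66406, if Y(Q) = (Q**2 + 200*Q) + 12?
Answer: 17056/33203 ≈ 0.51369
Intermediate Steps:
Y(Q) = 12 + Q**2 + 200*Q
Y(-310)/66406 = (12 + (-310)**2 + 200*(-310))/66406 = (12 + 96100 - 62000)*(1/66406) = 34112*(1/66406) = 17056/33203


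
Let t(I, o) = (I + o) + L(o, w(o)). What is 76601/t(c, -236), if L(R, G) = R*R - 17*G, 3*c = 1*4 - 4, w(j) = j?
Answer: 10943/8496 ≈ 1.2880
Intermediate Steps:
c = 0 (c = (1*4 - 4)/3 = (4 - 4)/3 = (1/3)*0 = 0)
L(R, G) = R**2 - 17*G
t(I, o) = I + o**2 - 16*o (t(I, o) = (I + o) + (o**2 - 17*o) = I + o**2 - 16*o)
76601/t(c, -236) = 76601/(0 + (-236)**2 - 16*(-236)) = 76601/(0 + 55696 + 3776) = 76601/59472 = 76601*(1/59472) = 10943/8496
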